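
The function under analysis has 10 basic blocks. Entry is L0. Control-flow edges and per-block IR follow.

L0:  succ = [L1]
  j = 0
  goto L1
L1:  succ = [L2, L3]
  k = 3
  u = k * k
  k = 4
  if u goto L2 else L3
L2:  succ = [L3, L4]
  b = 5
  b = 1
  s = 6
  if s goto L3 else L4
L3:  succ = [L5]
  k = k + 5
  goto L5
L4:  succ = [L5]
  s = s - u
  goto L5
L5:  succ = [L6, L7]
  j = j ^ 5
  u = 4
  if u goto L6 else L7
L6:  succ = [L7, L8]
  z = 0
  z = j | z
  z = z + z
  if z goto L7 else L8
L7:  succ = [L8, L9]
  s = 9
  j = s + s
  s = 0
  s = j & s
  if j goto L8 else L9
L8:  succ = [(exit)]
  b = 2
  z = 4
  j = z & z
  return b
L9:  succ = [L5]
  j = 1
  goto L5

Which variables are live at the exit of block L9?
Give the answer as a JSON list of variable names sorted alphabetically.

Answer: ["j"]

Derivation:
Block summaries:
  L0: def={j} ue=∅
  L1: def={k,u} ue=∅
  L2: def={b,s} ue=∅
  L3: def={k} ue={k}
  L4: def={s} ue={s,u}
  L5: def={j,u} ue={j}
  L6: def={z} ue={j}
  L7: def={j,s} ue=∅
  L8: def={b,j,z} ue=∅
  L9: def={j} ue=∅

Liveness:
  live L0: ∅→{j}
  live L1: {j}→{j,k,u}
  live L2: {j,k,u}→{j,k,s,u}
  live L3: {j,k}→{j}
  live L4: {j,s,u}→{j}
  live L5: {j}→{j}
  live L6: {j}→∅
  live L7: ∅→∅
  live L8: ∅→∅
  live L9: ∅→{j}

live-out(L9) = ["j"]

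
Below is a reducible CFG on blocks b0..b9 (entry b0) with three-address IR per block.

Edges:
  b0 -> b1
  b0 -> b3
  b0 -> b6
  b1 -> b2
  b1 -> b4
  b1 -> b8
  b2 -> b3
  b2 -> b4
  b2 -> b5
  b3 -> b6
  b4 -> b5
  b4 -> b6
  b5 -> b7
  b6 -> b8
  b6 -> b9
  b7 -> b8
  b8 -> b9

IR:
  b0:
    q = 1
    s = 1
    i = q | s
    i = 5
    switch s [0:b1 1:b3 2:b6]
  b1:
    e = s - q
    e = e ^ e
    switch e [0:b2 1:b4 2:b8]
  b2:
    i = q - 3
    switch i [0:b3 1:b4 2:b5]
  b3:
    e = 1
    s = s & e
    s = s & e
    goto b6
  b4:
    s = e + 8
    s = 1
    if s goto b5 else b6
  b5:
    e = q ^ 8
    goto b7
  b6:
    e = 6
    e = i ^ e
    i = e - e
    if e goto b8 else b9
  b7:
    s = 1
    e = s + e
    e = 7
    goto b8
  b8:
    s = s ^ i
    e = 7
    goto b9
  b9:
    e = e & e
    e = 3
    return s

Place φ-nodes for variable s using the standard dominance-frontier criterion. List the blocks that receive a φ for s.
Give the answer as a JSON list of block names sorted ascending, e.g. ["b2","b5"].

idom tree: b1←b0 b2←b1 b3←b0 b4←b1 b5←b1 b6←b0 b7←b5 b8←b0 b9←b0
Join-block Dom:
  b3: preds {b0,b2}: {b0} ∩ {b0,b1,b2} = {b0}; idom=b0
  b4: preds {b1,b2}: {b0,b1} ∩ {b0,b1,b2} = {b0,b1}; idom=b1
  b5: preds {b2,b4}: {b0,b1,b2} ∩ {b0,b1,b4} = {b0,b1}; idom=b1
  b6: preds {b0,b3,b4}: {b0} ∩ {b0,b3} ∩ {b0,b1,b4} = {b0}; idom=b0
  b8: preds {b1,b6,b7}: {b0,b1} ∩ {b0,b6} ∩ {b0,b1,b5,b7} = {b0}; idom=b0
  b9: preds {b6,b8}: {b0,b6} ∩ {b0,b8} = {b0}; idom=b0

DF walk-up:
  join b3 pred b0: · stop@b0
  join b3 pred b2: b2→b1 stop@b0
  join b4 pred b1: · stop@b1
  join b4 pred b2: b2 stop@b1
  join b5 pred b2: b2 stop@b1
  join b5 pred b4: b4 stop@b1
  join b6 pred b0: · stop@b0
  join b6 pred b3: b3 stop@b0
  join b6 pred b4: b4→b1 stop@b0
  join b8 pred b1: b1 stop@b0
  join b8 pred b6: b6 stop@b0
  join b8 pred b7: b7→b5→b1 stop@b0
  join b9 pred b6: b6 stop@b0
  join b9 pred b8: b8 stop@b0
  b0: DF=∅
  b1: DF={b3,b6,b8}
  b2: DF={b3,b4,b5}
  b3: DF={b6}
  b4: DF={b5,b6}
  b5: DF={b8}
  b6: DF={b8,b9}
  b7: DF={b8}
  b8: DF={b9}
  b9: DF=∅

φ for s: defs {b0,b3,b4,b7,b8}
  DF⁺ = {b5,b6,b8,b9}

Answer: ["b5", "b6", "b8", "b9"]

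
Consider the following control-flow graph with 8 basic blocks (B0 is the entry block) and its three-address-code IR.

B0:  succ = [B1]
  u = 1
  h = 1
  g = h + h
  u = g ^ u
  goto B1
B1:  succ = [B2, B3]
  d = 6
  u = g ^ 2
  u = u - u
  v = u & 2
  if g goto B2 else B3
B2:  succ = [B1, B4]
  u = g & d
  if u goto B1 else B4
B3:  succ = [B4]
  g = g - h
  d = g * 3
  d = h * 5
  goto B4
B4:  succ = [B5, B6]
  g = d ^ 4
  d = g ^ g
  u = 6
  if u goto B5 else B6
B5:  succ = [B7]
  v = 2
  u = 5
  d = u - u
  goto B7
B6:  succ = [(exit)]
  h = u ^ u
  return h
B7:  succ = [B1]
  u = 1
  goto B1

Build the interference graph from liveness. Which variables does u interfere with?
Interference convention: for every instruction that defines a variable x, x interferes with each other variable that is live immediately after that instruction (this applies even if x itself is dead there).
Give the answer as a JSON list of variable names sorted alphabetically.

Per-block:
  B0 def {g,h,u} use ∅
  B1 def {d,u,v} use {g}
  B2 def {u} use {d,g}
  B3 def {d,g} use {g,h}
  B4 def {d,g,u} use {d}
  B5 def {d,u,v} use ∅
  B6 def {h} use {u}
  B7 def {u} use ∅

Backward fixpoint:
  live B0: ∅→{g,h}
  live B1: {g,h}→{d,g,h}
  live B2: {d,g,h}→{d,g,h}
  live B3: {g,h}→{d,h}
  live B4: {d,h}→{g,h,u}
  live B5: {g,h}→{g,h}
  live B6: {u}→∅
  live B7: {g,h}→{g,h}

Interference:
  d↔{g,h,u,v}
  g↔{d,h,u,v}
  h↔{d,g,u,v}
  u↔{d,g,h}
  v↔{d,g,h}

N(u) = ["d", "g", "h"]

Answer: ["d", "g", "h"]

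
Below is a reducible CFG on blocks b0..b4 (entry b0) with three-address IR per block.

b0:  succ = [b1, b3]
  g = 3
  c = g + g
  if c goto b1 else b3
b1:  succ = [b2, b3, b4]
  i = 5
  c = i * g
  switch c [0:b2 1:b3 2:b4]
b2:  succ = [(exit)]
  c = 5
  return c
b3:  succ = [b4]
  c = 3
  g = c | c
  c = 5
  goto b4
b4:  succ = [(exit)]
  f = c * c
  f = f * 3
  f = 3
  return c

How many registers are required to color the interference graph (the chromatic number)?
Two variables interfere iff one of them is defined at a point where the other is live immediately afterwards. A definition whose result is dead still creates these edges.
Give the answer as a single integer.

Answer: 2

Working:
Block summaries:
  b0: def={c,g} ue=∅
  b1: def={c,i} ue={g}
  b2: def={c} ue=∅
  b3: def={c,g} ue=∅
  b4: def={f} ue={c}

Backward fixpoint:
  b0: in=∅ out={g}
  b1: in={g} out={c}
  b2: in=∅ out=∅
  b3: in=∅ out={c}
  b4: in={c} out=∅

Interfere edges:
  c — {f,g}
  f — {c}
  g — {c,i}
  i — {g}

Colouring:
  {c,f} pairwise interfere (2-clique) ⇒ χ ≥ 2
  assign c→R0 f→R1 g→R1 i→R0 — no edge inside a register ⇒ χ ≤ 2
  χ = 2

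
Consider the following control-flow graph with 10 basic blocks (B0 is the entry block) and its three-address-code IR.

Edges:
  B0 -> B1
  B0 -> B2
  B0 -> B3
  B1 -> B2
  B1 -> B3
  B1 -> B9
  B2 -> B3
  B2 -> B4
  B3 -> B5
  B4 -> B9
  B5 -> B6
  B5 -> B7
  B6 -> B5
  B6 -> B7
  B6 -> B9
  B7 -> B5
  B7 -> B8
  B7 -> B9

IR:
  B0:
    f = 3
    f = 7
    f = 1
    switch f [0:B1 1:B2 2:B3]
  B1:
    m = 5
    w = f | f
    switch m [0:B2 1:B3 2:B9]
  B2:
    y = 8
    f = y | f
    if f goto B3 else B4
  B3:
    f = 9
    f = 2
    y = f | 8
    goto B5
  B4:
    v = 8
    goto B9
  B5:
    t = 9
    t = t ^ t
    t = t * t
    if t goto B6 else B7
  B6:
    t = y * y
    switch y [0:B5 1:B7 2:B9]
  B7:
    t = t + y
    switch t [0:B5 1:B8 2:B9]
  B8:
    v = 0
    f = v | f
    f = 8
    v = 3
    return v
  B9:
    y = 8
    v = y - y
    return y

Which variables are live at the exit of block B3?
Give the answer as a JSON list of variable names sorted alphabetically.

Answer: ["f", "y"]

Derivation:
def/use:
  B0: def={f} ue=∅
  B1: def={m,w} ue={f}
  B2: def={f,y} ue={f}
  B3: def={f,y} ue=∅
  B4: def={v} ue=∅
  B5: def={t} ue=∅
  B6: def={t} ue={y}
  B7: def={t} ue={t,y}
  B8: def={f,v} ue={f}
  B9: def={v,y} ue=∅

Liveness:
  B0: in=∅ out={f}
  B1: in={f} out={f}
  B2: in={f} out=∅
  B3: in=∅ out={f,y}
  B4: in=∅ out=∅
  B5: in={f,y} out={f,t,y}
  B6: in={f,y} out={f,t,y}
  B7: in={f,t,y} out={f,y}
  B8: in={f} out=∅
  B9: in=∅ out=∅

live-out(B3) = ["f", "y"]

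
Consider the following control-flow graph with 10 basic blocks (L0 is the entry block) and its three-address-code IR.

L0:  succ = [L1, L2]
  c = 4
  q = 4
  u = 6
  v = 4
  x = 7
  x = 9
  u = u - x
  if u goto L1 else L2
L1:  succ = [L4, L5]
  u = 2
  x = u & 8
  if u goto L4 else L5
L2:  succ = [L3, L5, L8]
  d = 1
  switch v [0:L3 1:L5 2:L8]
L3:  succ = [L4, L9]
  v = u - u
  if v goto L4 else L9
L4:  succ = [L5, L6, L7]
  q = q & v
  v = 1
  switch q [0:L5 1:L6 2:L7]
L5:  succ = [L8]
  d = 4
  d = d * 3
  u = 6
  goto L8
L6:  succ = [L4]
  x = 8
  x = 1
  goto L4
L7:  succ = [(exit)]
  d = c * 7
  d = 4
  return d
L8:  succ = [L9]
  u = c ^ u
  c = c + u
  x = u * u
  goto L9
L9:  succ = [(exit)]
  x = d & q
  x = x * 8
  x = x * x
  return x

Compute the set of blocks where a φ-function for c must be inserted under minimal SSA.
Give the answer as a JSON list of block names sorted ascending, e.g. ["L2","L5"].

Answer: ["L9"]

Analysis:
idom tree: L1←L0 L2←L0 L3←L2 L4←L0 L5←L0 L6←L4 L7←L4 L8←L0 L9←L0
Dom∩ at merges:
  L4: preds {L1,L3,L6}: {L0,L1} ∩ {L0,L2,L3} ∩ {L0,L4,L6} = {L0}; idom=L0
  L5: preds {L1,L2,L4}: {L0,L1} ∩ {L0,L2} ∩ {L0,L4} = {L0}; idom=L0
  L8: preds {L2,L5}: {L0,L2} ∩ {L0,L5} = {L0}; idom=L0
  L9: preds {L3,L8}: {L0,L2,L3} ∩ {L0,L8} = {L0}; idom=L0

DF derivation:
  L4←L1: walk L1 to L0
  L4←L3: walk L3→L2 to L0
  L4←L6: walk L6→L4 to L0
  L5←L1: walk L1 to L0
  L5←L2: walk L2 to L0
  L5←L4: walk L4 to L0
  L8←L2: walk L2 to L0
  L8←L5: walk L5 to L0
  L9←L3: walk L3→L2 to L0
  L9←L8: walk L8 to L0
  L0 → ∅
  L1 → {L4,L5}
  L2 → {L4,L5,L8,L9}
  L3 → {L4,L9}
  L4 → {L4,L5}
  L5 → {L8}
  L6 → {L4}
  L7 → ∅
  L8 → {L9}
  L9 → ∅

φ for c: defs {L0,L8}
  DF⁺ = {L9}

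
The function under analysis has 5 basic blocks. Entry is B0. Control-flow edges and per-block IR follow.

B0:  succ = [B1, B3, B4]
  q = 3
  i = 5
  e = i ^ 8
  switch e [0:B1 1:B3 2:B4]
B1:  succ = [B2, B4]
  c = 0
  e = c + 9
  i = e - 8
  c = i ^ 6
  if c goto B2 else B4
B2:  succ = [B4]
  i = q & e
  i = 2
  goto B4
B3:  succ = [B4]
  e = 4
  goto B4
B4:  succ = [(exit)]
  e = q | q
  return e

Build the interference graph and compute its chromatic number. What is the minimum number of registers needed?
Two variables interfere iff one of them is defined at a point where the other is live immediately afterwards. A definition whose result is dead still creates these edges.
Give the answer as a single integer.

Answer: 3

Working:
Per-block:
  B0: {e,i,q} / ∅
  B1: {c,e,i} / ∅
  B2: {i} / {e,q}
  B3: {e} / ∅
  B4: {e} / {q}

Backward fixpoint:
  live B0: ∅→{q}
  live B1: {q}→{e,q}
  live B2: {e,q}→{q}
  live B3: {q}→{q}
  live B4: {q}→∅

Conflict graph:
  c: {e,q}
  e: {c,i,q}
  i: {e,q}
  q: {c,e,i}

Registers:
  lower bound: {c,e,q} mutually conflict ⇒ χ ≥ 3
  assign c→c2 e→c0 i→c2 q→c1 — no edge inside a register ⇒ χ ≤ 3
  χ = 3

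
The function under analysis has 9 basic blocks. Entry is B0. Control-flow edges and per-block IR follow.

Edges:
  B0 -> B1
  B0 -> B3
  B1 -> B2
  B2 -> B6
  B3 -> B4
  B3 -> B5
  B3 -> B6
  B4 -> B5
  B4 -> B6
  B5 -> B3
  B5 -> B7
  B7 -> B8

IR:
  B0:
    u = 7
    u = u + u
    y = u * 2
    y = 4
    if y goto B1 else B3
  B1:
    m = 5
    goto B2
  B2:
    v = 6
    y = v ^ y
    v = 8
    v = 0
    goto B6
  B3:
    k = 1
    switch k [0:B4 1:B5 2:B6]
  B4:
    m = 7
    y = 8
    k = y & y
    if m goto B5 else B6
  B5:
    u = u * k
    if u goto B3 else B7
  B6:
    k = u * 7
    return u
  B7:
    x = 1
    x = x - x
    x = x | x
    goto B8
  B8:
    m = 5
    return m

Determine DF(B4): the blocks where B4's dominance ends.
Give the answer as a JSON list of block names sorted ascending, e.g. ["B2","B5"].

idom tree: B1←B0 B2←B1 B3←B0 B4←B3 B5←B3 B6←B0 B7←B5 B8←B7
Dom at joins:
  B3: preds {B0,B5}: {B0} ∩ {B0,B3,B5} = {B0}; idom=B0
  B5: preds {B3,B4}: {B0,B3} ∩ {B0,B3,B4} = {B0,B3}; idom=B3
  B6: preds {B2,B3,B4}: {B0,B1,B2} ∩ {B0,B3} ∩ {B0,B3,B4} = {B0}; idom=B0

DF derivation:
  B3←B0: walk · to B0
  B3←B5: walk B5→B3 to B0
  B5←B3: walk · to B3
  B5←B4: walk B4 to B3
  B6←B2: walk B2→B1 to B0
  B6←B3: walk B3 to B0
  B6←B4: walk B4→B3 to B0
  B0: DF=∅
  B1: DF={B6}
  B2: DF={B6}
  B3: DF={B3,B6}
  B4: DF={B5,B6}
  B5: DF={B3}
  B6: DF=∅
  B7: DF=∅
  B8: DF=∅

DF(B4) = ["B5", "B6"]

Answer: ["B5", "B6"]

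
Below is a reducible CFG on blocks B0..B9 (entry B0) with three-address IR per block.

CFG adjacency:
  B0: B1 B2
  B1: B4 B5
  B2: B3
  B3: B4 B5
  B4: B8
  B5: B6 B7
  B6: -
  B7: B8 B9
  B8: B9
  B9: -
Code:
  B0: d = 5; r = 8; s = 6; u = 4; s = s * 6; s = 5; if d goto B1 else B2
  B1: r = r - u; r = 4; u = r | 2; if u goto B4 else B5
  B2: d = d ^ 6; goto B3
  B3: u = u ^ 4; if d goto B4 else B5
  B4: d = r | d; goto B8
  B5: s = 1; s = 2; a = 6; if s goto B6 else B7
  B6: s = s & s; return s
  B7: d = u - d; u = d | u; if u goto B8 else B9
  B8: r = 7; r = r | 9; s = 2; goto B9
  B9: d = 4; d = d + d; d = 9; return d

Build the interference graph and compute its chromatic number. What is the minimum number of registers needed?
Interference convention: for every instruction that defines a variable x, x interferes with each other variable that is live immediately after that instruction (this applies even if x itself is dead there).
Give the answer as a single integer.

def/use:
  B0: def={d,r,s,u} ue=∅
  B1: def={r,u} ue={r,u}
  B2: def={d} ue={d}
  B3: def={u} ue={d,u}
  B4: def={d} ue={d,r}
  B5: def={a,s} ue=∅
  B6: def={s} ue={s}
  B7: def={d,u} ue={d,u}
  B8: def={r,s} ue=∅
  B9: def={d} ue=∅

Live sets:
  B0 li=∅ lo={d,r,u}
  B1 li={d,r,u} lo={d,r,u}
  B2 li={d,r,u} lo={d,r,u}
  B3 li={d,r,u} lo={d,r,u}
  B4 li={d,r} lo=∅
  B5 li={d,u} lo={d,s,u}
  B6 li={s} lo=∅
  B7 li={d,u} lo=∅
  B8 li=∅ lo=∅
  B9 li=∅ lo=∅

Interfere edges:
  a: {d,s,u}
  d: {a,r,s,u}
  r: {d,s,u}
  s: {a,d,r,u}
  u: {a,d,r,s}

Registers:
  lower bound: {a,d,s,u} mutually conflict ⇒ χ ≥ 4
  4-colouring: r0={d}  r1={s}  r2={u}  r3={a,r}
  χ = 4

Answer: 4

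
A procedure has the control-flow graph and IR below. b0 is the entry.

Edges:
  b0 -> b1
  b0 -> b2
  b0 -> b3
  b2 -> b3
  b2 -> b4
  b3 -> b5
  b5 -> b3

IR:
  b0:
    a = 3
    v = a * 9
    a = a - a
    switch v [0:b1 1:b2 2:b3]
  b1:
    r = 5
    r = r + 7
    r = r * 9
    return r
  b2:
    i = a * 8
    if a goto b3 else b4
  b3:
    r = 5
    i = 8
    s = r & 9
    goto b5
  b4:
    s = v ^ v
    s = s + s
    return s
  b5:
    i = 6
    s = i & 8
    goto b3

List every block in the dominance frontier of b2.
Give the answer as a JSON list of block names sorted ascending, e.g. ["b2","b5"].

idom tree: b1←b0 b2←b0 b3←b0 b4←b2 b5←b3
Join-block Dom:
  b3: preds {b0,b2,b5}: {b0} ∩ {b0,b2} ∩ {b0,b3,b5} = {b0}; idom=b0

Frontier:
  b3←b0: walk · to b0
  b3←b2: walk b2 to b0
  b3←b5: walk b5→b3 to b0
  b0 → ∅
  b1 → ∅
  b2 → {b3}
  b3 → {b3}
  b4 → ∅
  b5 → {b3}

DF(b2) = ["b3"]

Answer: ["b3"]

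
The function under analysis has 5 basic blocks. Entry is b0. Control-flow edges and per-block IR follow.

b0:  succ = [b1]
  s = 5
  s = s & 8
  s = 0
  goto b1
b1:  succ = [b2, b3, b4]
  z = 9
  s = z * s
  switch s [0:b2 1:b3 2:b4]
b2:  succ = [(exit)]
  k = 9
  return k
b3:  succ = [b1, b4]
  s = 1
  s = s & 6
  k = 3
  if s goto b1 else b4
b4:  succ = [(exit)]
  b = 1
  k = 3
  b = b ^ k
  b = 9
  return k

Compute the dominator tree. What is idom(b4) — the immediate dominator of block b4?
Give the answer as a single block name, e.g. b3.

Answer: b1

Derivation:
idom tree: b1←b0 b2←b1 b3←b1 b4←b1
Dom at joins:
  b1: preds {b0,b3}: {b0} ∩ {b0,b1,b3} = {b0}; idom=b0
  b4: preds {b1,b3}: {b0,b1} ∩ {b0,b1,b3} = {b0,b1}; idom=b1

idom(b4) = b1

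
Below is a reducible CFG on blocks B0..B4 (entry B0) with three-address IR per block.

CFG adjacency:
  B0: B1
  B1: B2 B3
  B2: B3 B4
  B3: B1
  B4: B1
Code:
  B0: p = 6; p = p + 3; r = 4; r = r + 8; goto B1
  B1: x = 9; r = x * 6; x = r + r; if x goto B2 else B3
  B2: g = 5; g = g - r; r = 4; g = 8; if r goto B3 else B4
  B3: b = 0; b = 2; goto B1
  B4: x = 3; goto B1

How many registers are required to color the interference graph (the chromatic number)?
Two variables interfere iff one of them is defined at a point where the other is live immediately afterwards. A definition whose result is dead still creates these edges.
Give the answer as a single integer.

Answer: 2

Analysis:
def/use:
  B0: def={p,r} ue=∅
  B1: def={r,x} ue=∅
  B2: def={g,r} ue={r}
  B3: def={b} ue=∅
  B4: def={x} ue=∅

Live sets:
  live B0: ∅→∅
  live B1: ∅→{r}
  live B2: {r}→∅
  live B3: ∅→∅
  live B4: ∅→∅

Interference:
  b: ∅
  g: {r}
  p: ∅
  r: {g,x}
  x: {r}

Chromatic number:
  clique {g,r} ⇒ need ≥ 2
  2-colouring: R0={b,p,r}  R1={g,x}
  χ = 2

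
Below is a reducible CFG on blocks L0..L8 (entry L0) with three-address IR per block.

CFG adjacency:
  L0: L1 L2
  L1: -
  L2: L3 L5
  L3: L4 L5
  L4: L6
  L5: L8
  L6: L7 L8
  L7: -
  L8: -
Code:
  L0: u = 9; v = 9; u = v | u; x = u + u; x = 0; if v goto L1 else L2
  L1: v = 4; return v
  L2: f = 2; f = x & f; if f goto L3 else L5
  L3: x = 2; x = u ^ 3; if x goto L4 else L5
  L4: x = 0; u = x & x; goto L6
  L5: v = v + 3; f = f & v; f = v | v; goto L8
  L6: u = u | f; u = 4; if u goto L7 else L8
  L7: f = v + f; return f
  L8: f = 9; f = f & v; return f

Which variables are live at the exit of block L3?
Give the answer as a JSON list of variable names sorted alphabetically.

Answer: ["f", "v"]

Working:
Block summaries:
  L0: def={u,v,x} ue=∅
  L1: def={v} ue=∅
  L2: def={f} ue={x}
  L3: def={x} ue={u}
  L4: def={u,x} ue=∅
  L5: def={f,v} ue={f,v}
  L6: def={u} ue={f,u}
  L7: def={f} ue={f,v}
  L8: def={f} ue={v}

Backward fixpoint:
  L0 li=∅ lo={u,v,x}
  L1 li=∅ lo=∅
  L2 li={u,v,x} lo={f,u,v}
  L3 li={f,u,v} lo={f,v}
  L4 li={f,v} lo={f,u,v}
  L5 li={f,v} lo={v}
  L6 li={f,u,v} lo={f,v}
  L7 li={f,v} lo=∅
  L8 li={v} lo=∅

live-out(L3) = ["f", "v"]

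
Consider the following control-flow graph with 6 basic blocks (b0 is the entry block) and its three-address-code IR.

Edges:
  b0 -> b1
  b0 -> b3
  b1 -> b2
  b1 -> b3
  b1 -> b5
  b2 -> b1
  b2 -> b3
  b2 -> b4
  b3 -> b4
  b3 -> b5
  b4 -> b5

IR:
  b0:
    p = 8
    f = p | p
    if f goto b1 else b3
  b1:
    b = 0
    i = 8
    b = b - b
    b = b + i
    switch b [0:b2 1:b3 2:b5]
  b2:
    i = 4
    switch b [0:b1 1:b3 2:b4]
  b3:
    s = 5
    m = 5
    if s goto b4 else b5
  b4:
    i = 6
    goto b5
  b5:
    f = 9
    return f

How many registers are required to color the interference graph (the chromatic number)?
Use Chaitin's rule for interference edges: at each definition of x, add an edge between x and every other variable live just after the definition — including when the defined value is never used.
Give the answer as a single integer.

Answer: 2

Analysis:
def/use:
  b0: {f,p} / ∅
  b1: {b,i} / ∅
  b2: {i} / {b}
  b3: {m,s} / ∅
  b4: {i} / ∅
  b5: {f} / ∅

Live sets:
  b0: in=∅ out=∅
  b1: in=∅ out={b}
  b2: in={b} out=∅
  b3: in=∅ out=∅
  b4: in=∅ out=∅
  b5: in=∅ out=∅

Interfere edges:
  b — {i}
  f — ∅
  i — {b}
  m — {s}
  p — ∅
  s — {m}

Chromatic number:
  clique {b,i} ⇒ need ≥ 2
  2-colouring: r0={b,f,m,p}  r1={i,s}
  χ = 2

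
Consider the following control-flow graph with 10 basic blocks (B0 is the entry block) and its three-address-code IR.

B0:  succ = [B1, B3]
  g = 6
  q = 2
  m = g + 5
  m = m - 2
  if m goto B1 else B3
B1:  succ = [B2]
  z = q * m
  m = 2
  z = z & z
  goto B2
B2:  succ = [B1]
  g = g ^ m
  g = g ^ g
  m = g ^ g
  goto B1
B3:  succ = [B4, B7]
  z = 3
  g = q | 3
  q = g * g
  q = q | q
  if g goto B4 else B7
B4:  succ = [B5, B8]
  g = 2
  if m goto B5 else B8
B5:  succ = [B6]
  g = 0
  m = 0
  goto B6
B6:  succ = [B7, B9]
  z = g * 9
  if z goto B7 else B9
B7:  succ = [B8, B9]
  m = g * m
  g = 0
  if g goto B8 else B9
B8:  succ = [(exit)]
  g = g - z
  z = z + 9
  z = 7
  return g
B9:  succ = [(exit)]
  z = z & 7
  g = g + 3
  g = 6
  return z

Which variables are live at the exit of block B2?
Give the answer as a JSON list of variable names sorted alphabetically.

Answer: ["g", "m", "q"]

Working:
Per-block:
  B0: {g,m,q} / ∅
  B1: {m,z} / {m,q}
  B2: {g,m} / {g,m}
  B3: {g,q,z} / {q}
  B4: {g} / {m}
  B5: {g,m} / ∅
  B6: {z} / {g}
  B7: {g,m} / {g,m}
  B8: {g,z} / {g,z}
  B9: {g,z} / {g,z}

Liveness:
  B0 li=∅ lo={g,m,q}
  B1 li={g,m,q} lo={g,m,q}
  B2 li={g,m,q} lo={g,m,q}
  B3 li={m,q} lo={g,m,z}
  B4 li={m,z} lo={g,z}
  B5 li=∅ lo={g,m}
  B6 li={g,m} lo={g,m,z}
  B7 li={g,m,z} lo={g,z}
  B8 li={g,z} lo=∅
  B9 li={g,z} lo=∅

live-out(B2) = ["g", "m", "q"]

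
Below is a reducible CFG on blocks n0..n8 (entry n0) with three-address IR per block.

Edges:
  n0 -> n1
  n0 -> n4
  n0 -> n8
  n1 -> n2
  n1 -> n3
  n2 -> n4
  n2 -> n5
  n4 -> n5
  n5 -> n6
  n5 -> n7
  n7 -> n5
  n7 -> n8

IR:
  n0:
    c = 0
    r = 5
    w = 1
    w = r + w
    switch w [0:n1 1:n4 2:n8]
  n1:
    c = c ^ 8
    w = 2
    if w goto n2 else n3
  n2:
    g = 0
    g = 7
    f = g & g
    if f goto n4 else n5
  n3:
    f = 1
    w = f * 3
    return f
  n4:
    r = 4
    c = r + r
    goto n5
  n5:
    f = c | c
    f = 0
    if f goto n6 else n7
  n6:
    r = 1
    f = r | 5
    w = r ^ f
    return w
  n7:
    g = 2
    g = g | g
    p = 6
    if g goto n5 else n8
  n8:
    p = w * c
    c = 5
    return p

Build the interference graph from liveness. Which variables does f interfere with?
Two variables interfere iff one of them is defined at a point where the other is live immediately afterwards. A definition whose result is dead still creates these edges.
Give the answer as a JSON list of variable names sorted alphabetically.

Block summaries:
  n0: {c,r,w} / ∅
  n1: {c,w} / {c}
  n2: {f,g} / ∅
  n3: {f,w} / ∅
  n4: {c,r} / ∅
  n5: {f} / {c}
  n6: {f,r,w} / ∅
  n7: {g,p} / ∅
  n8: {c,p} / {c,w}

Liveness:
  live n0: ∅→{c,w}
  live n1: {c}→{c,w}
  live n2: {c,w}→{c,w}
  live n3: ∅→∅
  live n4: {w}→{c,w}
  live n5: {c,w}→{c,w}
  live n6: ∅→∅
  live n7: {c,w}→{c,w}
  live n8: {c,w}→∅

Interfere edges:
  c: {f,g,p,r,w}
  f: {c,r,w}
  g: {c,p,w}
  p: {c,g,w}
  r: {c,f,w}
  w: {c,f,g,p,r}

N(f) = ["c", "r", "w"]

Answer: ["c", "r", "w"]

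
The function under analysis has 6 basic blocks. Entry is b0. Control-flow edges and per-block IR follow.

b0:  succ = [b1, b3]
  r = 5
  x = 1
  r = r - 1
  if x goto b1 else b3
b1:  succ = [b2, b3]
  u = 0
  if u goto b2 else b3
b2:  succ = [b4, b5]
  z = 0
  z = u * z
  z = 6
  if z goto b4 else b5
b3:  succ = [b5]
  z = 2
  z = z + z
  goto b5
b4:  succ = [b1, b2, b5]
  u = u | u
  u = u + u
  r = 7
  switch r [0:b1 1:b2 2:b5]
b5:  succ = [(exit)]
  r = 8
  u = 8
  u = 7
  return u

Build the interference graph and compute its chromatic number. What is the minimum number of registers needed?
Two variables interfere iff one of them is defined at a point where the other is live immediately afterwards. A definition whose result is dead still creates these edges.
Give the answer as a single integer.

def/use:
  b0: def={r,x} ue=∅
  b1: def={u} ue=∅
  b2: def={z} ue={u}
  b3: def={z} ue=∅
  b4: def={r,u} ue={u}
  b5: def={r,u} ue=∅

Live sets:
  b0: in=∅ out=∅
  b1: in=∅ out={u}
  b2: in={u} out={u}
  b3: in=∅ out=∅
  b4: in={u} out={u}
  b5: in=∅ out=∅

Interference:
  r: {u,x}
  u: {r,z}
  x: {r}
  z: {u}

Colouring:
  {r,u} pairwise interfere (2-clique) ⇒ χ ≥ 2
  2-colouring: r0={r,z}  r1={u,x}
  χ = 2

Answer: 2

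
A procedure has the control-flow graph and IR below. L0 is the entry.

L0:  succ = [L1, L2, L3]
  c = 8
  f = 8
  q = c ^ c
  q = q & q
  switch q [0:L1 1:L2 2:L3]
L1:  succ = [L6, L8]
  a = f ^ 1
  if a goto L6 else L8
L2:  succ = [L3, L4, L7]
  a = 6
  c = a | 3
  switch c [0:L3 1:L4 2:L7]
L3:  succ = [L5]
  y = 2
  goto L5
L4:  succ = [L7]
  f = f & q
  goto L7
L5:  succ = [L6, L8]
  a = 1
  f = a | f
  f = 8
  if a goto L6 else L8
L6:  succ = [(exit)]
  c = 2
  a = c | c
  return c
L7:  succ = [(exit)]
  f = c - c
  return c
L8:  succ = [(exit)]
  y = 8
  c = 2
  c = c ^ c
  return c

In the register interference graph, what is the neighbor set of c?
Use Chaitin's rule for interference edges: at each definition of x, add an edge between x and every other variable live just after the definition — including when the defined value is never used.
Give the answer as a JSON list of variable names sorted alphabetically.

Block summaries:
  L0 def {c,f,q} use ∅
  L1 def {a} use {f}
  L2 def {a,c} use ∅
  L3 def {y} use ∅
  L4 def {f} use {f,q}
  L5 def {a,f} use {f}
  L6 def {a,c} use ∅
  L7 def {f} use {c}
  L8 def {c,y} use ∅

Live sets:
  L0 li=∅ lo={f,q}
  L1 li={f} lo=∅
  L2 li={f,q} lo={c,f,q}
  L3 li={f} lo={f}
  L4 li={c,f,q} lo={c}
  L5 li={f} lo=∅
  L6 li=∅ lo=∅
  L7 li={c} lo=∅
  L8 li=∅ lo=∅

Conflict graph:
  a — {c,f,q}
  c — {a,f,q}
  f — {a,c,q,y}
  q — {a,c,f}
  y — {f}

N(c) = ["a", "f", "q"]

Answer: ["a", "f", "q"]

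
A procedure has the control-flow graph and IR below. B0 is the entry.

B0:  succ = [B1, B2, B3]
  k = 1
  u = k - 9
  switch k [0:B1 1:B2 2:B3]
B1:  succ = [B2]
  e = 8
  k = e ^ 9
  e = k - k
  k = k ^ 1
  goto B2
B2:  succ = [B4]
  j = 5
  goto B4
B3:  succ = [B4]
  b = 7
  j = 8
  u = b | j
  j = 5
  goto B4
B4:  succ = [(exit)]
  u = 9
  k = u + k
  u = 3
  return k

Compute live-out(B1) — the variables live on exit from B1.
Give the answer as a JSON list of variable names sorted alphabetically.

def/use:
  B0 def {k,u} use ∅
  B1 def {e,k} use ∅
  B2 def {j} use ∅
  B3 def {b,j,u} use ∅
  B4 def {k,u} use {k}

Live sets:
  B0: in=∅ out={k}
  B1: in=∅ out={k}
  B2: in={k} out={k}
  B3: in={k} out={k}
  B4: in={k} out=∅

live-out(B1) = ["k"]

Answer: ["k"]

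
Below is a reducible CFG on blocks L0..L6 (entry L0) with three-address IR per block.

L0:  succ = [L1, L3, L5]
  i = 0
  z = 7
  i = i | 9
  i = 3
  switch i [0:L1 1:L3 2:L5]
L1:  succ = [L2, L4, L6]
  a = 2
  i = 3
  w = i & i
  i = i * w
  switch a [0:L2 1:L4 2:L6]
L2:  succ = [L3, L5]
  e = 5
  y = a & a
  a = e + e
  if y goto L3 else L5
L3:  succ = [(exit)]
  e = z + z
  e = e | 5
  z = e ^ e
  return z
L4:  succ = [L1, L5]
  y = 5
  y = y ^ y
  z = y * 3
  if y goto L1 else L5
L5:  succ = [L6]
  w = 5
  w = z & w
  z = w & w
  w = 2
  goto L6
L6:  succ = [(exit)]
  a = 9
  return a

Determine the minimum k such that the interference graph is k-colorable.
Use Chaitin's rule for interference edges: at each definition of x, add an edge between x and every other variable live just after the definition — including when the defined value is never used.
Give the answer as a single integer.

def/use:
  L0: {i,z} / ∅
  L1: {a,i,w} / ∅
  L2: {a,e,y} / {a}
  L3: {e,z} / {z}
  L4: {y,z} / ∅
  L5: {w,z} / {z}
  L6: {a} / ∅

Liveness:
  live L0: ∅→{z}
  live L1: {z}→{a,z}
  live L2: {a,z}→{z}
  live L3: {z}→∅
  live L4: ∅→{z}
  live L5: {z}→∅
  live L6: ∅→∅

Interference:
  a: {e,i,w,y,z}
  e: {a,y,z}
  i: {a,w,z}
  w: {a,i,z}
  y: {a,e,z}
  z: {a,e,i,w,y}

Chromatic number:
  clique {a,e,y,z} ⇒ need ≥ 4
  assign a→R0 e→R2 i→R2 w→R3 y→R3 z→R1 — no edge inside a register ⇒ χ ≤ 4
  χ = 4

Answer: 4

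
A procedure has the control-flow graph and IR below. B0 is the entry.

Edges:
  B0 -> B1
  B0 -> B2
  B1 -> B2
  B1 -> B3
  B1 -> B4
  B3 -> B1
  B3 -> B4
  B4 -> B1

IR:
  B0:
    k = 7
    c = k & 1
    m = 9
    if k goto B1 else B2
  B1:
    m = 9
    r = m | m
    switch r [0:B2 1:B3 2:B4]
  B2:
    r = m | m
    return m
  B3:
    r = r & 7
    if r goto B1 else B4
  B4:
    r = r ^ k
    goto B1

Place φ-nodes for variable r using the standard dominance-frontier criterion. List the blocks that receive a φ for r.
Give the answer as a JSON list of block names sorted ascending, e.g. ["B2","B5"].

Answer: ["B1", "B2", "B4"]

Analysis:
idom tree: B1←B0 B2←B0 B3←B1 B4←B1
Join-block Dom:
  B1: preds {B0,B3,B4}: {B0} ∩ {B0,B1,B3} ∩ {B0,B1,B4} = {B0}; idom=B0
  B2: preds {B0,B1}: {B0} ∩ {B0,B1} = {B0}; idom=B0
  B4: preds {B1,B3}: {B0,B1} ∩ {B0,B1,B3} = {B0,B1}; idom=B1

DF walk-up:
  join B1 pred B0: · stop@B0
  join B1 pred B3: B3→B1 stop@B0
  join B1 pred B4: B4→B1 stop@B0
  join B2 pred B0: · stop@B0
  join B2 pred B1: B1 stop@B0
  join B4 pred B1: · stop@B1
  join B4 pred B3: B3 stop@B1
  B0 → ∅
  B1 → {B1,B2}
  B2 → ∅
  B3 → {B1,B4}
  B4 → {B1}

φ for r: defs {B1,B2,B3,B4}
  DF⁺ = {B1,B2,B4}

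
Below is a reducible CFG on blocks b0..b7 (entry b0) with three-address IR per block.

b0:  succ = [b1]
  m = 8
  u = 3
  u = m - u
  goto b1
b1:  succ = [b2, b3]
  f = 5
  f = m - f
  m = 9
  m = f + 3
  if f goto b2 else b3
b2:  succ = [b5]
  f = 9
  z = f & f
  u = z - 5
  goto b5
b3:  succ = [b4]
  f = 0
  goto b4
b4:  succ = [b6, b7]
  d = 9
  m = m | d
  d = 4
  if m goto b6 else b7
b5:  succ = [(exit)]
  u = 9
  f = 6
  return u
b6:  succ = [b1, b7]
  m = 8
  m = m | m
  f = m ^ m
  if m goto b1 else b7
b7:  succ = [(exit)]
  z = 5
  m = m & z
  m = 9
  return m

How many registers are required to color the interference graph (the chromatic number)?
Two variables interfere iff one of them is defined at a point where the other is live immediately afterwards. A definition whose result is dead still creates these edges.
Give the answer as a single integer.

def/use:
  b0: {m,u} / ∅
  b1: {f,m} / {m}
  b2: {f,u,z} / ∅
  b3: {f} / ∅
  b4: {d,m} / {m}
  b5: {f,u} / ∅
  b6: {f,m} / ∅
  b7: {m,z} / {m}

Liveness:
  b0 li=∅ lo={m}
  b1 li={m} lo={m}
  b2 li=∅ lo=∅
  b3 li={m} lo={m}
  b4 li={m} lo={m}
  b5 li=∅ lo=∅
  b6 li=∅ lo={m}
  b7 li={m} lo=∅

Interfere edges:
  d↔{m}
  f↔{m,u}
  m↔{d,f,u,z}
  u↔{f,m}
  z↔{m}

Colouring:
  {f,m,u} pairwise interfere (3-clique) ⇒ χ ≥ 3
  3-colouring: R0={m}  R1={d,f,z}  R2={u}
  χ = 3

Answer: 3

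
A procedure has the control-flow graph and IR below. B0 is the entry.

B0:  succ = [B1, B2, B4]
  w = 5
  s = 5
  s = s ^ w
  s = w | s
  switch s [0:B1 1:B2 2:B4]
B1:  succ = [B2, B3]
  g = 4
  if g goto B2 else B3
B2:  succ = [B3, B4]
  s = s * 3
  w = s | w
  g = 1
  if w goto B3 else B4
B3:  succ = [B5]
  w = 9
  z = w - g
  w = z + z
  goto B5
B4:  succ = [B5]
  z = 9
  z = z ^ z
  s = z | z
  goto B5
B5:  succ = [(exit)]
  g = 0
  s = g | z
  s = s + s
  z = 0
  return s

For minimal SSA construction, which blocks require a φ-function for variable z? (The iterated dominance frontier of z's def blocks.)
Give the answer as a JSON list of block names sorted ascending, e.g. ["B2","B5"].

Answer: ["B5"]

Derivation:
idom tree: B1←B0 B2←B0 B3←B0 B4←B0 B5←B0
Dom∩ at merges:
  B2: preds {B0,B1}: {B0} ∩ {B0,B1} = {B0}; idom=B0
  B3: preds {B1,B2}: {B0,B1} ∩ {B0,B2} = {B0}; idom=B0
  B4: preds {B0,B2}: {B0} ∩ {B0,B2} = {B0}; idom=B0
  B5: preds {B3,B4}: {B0,B3} ∩ {B0,B4} = {B0}; idom=B0

Frontier:
  join B2 pred B0: · stop@B0
  join B2 pred B1: B1 stop@B0
  join B3 pred B1: B1 stop@B0
  join B3 pred B2: B2 stop@B0
  join B4 pred B0: · stop@B0
  join B4 pred B2: B2 stop@B0
  join B5 pred B3: B3 stop@B0
  join B5 pred B4: B4 stop@B0
  B0: DF=∅
  B1: DF={B2,B3}
  B2: DF={B3,B4}
  B3: DF={B5}
  B4: DF={B5}
  B5: DF=∅

φ for z: defs {B3,B4,B5}
  DF⁺ = {B5}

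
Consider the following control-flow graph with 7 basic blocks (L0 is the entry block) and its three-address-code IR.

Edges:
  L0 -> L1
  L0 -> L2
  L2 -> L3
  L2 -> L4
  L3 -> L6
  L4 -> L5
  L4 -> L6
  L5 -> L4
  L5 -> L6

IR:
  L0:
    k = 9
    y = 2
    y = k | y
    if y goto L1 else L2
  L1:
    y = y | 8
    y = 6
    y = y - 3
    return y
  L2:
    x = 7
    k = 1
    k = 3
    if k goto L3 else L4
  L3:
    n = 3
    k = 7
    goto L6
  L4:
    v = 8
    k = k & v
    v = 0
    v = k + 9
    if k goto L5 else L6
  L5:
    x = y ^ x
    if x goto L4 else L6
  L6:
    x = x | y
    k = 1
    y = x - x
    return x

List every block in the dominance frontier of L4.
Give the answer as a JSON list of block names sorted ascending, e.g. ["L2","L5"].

Answer: ["L4", "L6"]

Working:
idom tree: L1←L0 L2←L0 L3←L2 L4←L2 L5←L4 L6←L2
Dom at joins:
  L4: preds {L2,L5}: {L0,L2} ∩ {L0,L2,L4,L5} = {L0,L2}; idom=L2
  L6: preds {L3,L4,L5}: {L0,L2,L3} ∩ {L0,L2,L4} ∩ {L0,L2,L4,L5} = {L0,L2}; idom=L2

DF derivation:
  join L4 pred L2: · stop@L2
  join L4 pred L5: L5→L4 stop@L2
  join L6 pred L3: L3 stop@L2
  join L6 pred L4: L4 stop@L2
  join L6 pred L5: L5→L4 stop@L2
  L0: DF=∅
  L1: DF=∅
  L2: DF=∅
  L3: DF={L6}
  L4: DF={L4,L6}
  L5: DF={L4,L6}
  L6: DF=∅

DF(L4) = ["L4", "L6"]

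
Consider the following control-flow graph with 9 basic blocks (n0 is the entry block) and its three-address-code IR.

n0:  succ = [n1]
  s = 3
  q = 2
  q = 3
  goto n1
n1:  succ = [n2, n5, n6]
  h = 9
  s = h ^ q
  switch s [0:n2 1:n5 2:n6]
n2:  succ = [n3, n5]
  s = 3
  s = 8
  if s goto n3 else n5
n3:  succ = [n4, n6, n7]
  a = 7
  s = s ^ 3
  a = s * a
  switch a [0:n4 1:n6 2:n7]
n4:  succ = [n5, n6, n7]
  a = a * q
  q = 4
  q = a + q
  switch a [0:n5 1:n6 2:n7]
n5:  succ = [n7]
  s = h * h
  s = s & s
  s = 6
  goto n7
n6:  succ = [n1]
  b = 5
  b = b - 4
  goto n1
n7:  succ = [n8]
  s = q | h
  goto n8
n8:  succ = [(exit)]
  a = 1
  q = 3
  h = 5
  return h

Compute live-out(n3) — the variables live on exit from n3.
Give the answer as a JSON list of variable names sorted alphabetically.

Per-block:
  n0: {q,s} / ∅
  n1: {h,s} / {q}
  n2: {s} / ∅
  n3: {a,s} / {s}
  n4: {a,q} / {a,q}
  n5: {s} / {h}
  n6: {b} / ∅
  n7: {s} / {h,q}
  n8: {a,h,q} / ∅

Liveness:
  live n0: ∅→{q}
  live n1: {q}→{h,q}
  live n2: {h,q}→{h,q,s}
  live n3: {h,q,s}→{a,h,q}
  live n4: {a,h,q}→{h,q}
  live n5: {h,q}→{h,q}
  live n6: {q}→{q}
  live n7: {h,q}→∅
  live n8: ∅→∅

live-out(n3) = ["a", "h", "q"]

Answer: ["a", "h", "q"]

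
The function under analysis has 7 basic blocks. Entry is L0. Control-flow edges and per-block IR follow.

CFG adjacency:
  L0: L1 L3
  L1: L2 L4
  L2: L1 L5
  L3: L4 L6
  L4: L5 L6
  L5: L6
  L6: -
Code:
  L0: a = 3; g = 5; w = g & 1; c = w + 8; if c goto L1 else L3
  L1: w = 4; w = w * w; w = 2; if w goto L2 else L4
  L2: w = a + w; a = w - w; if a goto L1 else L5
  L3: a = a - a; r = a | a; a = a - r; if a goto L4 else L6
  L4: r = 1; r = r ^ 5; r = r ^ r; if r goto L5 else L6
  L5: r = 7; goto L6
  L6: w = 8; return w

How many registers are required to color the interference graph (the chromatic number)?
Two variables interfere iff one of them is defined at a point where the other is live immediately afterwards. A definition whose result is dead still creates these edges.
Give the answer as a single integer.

Answer: 2

Analysis:
Block summaries:
  L0: {a,c,g,w} / ∅
  L1: {w} / ∅
  L2: {a,w} / {a,w}
  L3: {a,r} / {a}
  L4: {r} / ∅
  L5: {r} / ∅
  L6: {w} / ∅

Backward fixpoint:
  L0: in=∅ out={a}
  L1: in={a} out={a,w}
  L2: in={a,w} out={a}
  L3: in={a} out=∅
  L4: in=∅ out=∅
  L5: in=∅ out=∅
  L6: in=∅ out=∅

Interfere edges:
  a — {c,g,r,w}
  c — {a}
  g — {a}
  r — {a}
  w — {a}

Colouring:
  lower bound: {a,c} mutually conflict ⇒ χ ≥ 2
  assign a→r0 c→r1 g→r1 r→r1 w→r1 — no edge inside a register ⇒ χ ≤ 2
  χ = 2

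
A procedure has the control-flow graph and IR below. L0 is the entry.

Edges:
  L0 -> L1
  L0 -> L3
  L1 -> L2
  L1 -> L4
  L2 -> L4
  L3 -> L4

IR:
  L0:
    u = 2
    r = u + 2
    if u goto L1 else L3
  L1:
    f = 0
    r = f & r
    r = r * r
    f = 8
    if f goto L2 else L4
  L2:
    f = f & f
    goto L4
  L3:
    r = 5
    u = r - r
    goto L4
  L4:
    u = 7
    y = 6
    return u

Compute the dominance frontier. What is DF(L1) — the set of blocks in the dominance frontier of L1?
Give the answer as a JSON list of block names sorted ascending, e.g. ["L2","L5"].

Answer: ["L4"]

Working:
idom tree: L1←L0 L2←L1 L3←L0 L4←L0
Dom at joins:
  L4: preds {L1,L2,L3}: {L0,L1} ∩ {L0,L1,L2} ∩ {L0,L3} = {L0}; idom=L0

DF walk-up:
  join L4 pred L1: L1 stop@L0
  join L4 pred L2: L2→L1 stop@L0
  join L4 pred L3: L3 stop@L0
  DF(L0)=∅
  DF(L1)={L4}
  DF(L2)={L4}
  DF(L3)={L4}
  DF(L4)=∅

DF(L1) = ["L4"]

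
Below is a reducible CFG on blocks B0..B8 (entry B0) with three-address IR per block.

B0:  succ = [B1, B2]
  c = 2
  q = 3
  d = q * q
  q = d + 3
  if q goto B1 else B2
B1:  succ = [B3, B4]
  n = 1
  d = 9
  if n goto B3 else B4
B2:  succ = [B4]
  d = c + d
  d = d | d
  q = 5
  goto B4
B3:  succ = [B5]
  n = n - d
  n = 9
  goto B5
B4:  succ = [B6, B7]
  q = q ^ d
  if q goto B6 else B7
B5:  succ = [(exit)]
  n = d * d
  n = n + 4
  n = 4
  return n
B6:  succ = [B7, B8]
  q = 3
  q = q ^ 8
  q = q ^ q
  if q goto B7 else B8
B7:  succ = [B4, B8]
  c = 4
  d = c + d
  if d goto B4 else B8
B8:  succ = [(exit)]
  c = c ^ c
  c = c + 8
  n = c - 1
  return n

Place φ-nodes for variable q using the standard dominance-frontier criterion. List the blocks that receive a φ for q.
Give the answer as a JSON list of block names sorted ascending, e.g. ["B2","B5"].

idom tree: B1←B0 B2←B0 B3←B1 B4←B0 B5←B3 B6←B4 B7←B4 B8←B4
Join-block Dom:
  B4: preds {B1,B2,B7}: {B0,B1} ∩ {B0,B2} ∩ {B0,B4,B7} = {B0}; idom=B0
  B7: preds {B4,B6}: {B0,B4} ∩ {B0,B4,B6} = {B0,B4}; idom=B4
  B8: preds {B6,B7}: {B0,B4,B6} ∩ {B0,B4,B7} = {B0,B4}; idom=B4

DF walk-up:
  join B4 pred B1: B1 stop@B0
  join B4 pred B2: B2 stop@B0
  join B4 pred B7: B7→B4 stop@B0
  join B7 pred B4: · stop@B4
  join B7 pred B6: B6 stop@B4
  join B8 pred B6: B6 stop@B4
  join B8 pred B7: B7 stop@B4
  B0: DF=∅
  B1: DF={B4}
  B2: DF={B4}
  B3: DF=∅
  B4: DF={B4}
  B5: DF=∅
  B6: DF={B7,B8}
  B7: DF={B4,B8}
  B8: DF=∅

φ for q: defs {B0,B2,B4,B6}
  DF⁺ = {B4,B7,B8}

Answer: ["B4", "B7", "B8"]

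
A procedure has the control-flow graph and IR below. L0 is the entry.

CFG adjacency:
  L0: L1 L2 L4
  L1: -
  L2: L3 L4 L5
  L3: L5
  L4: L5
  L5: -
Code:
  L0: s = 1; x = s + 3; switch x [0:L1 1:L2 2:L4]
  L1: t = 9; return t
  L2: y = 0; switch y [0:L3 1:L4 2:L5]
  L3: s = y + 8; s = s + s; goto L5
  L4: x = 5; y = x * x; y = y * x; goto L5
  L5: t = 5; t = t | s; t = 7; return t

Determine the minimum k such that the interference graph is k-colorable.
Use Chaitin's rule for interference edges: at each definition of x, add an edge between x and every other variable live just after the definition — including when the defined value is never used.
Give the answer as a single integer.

Answer: 3

Analysis:
def/use:
  L0: {s,x} / ∅
  L1: {t} / ∅
  L2: {y} / ∅
  L3: {s} / {y}
  L4: {x,y} / ∅
  L5: {t} / {s}

Liveness:
  L0 li=∅ lo={s}
  L1 li=∅ lo=∅
  L2 li={s} lo={s,y}
  L3 li={y} lo={s}
  L4 li={s} lo={s}
  L5 li={s} lo=∅

Conflict graph:
  s: {t,x,y}
  t: {s}
  x: {s,y}
  y: {s,x}

Chromatic number:
  clique {s,x,y} ⇒ need ≥ 3
  3-colouring: R0={s}  R1={t,x}  R2={y}
  χ = 3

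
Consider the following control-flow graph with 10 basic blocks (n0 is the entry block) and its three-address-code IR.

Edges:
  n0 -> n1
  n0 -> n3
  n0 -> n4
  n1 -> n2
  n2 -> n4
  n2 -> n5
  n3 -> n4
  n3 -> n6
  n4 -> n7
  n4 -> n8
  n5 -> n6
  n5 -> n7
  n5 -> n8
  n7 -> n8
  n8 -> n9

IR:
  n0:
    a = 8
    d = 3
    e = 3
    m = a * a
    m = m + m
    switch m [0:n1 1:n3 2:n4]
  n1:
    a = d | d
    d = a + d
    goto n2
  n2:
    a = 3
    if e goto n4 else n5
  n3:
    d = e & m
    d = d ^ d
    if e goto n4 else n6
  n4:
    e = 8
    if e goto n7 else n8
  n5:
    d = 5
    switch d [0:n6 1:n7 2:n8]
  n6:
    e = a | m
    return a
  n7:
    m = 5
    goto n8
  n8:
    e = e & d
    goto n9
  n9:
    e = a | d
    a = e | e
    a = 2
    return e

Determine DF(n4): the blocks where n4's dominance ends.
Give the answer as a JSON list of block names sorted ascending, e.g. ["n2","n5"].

Answer: ["n7", "n8"]

Derivation:
idom tree: n1←n0 n2←n1 n3←n0 n4←n0 n5←n2 n6←n0 n7←n0 n8←n0 n9←n8
Join-block Dom:
  n4: preds {n0,n2,n3}: {n0} ∩ {n0,n1,n2} ∩ {n0,n3} = {n0}; idom=n0
  n6: preds {n3,n5}: {n0,n3} ∩ {n0,n1,n2,n5} = {n0}; idom=n0
  n7: preds {n4,n5}: {n0,n4} ∩ {n0,n1,n2,n5} = {n0}; idom=n0
  n8: preds {n4,n5,n7}: {n0,n4} ∩ {n0,n1,n2,n5} ∩ {n0,n7} = {n0}; idom=n0

DF walk-up:
  join n4 pred n0: · stop@n0
  join n4 pred n2: n2→n1 stop@n0
  join n4 pred n3: n3 stop@n0
  join n6 pred n3: n3 stop@n0
  join n6 pred n5: n5→n2→n1 stop@n0
  join n7 pred n4: n4 stop@n0
  join n7 pred n5: n5→n2→n1 stop@n0
  join n8 pred n4: n4 stop@n0
  join n8 pred n5: n5→n2→n1 stop@n0
  join n8 pred n7: n7 stop@n0
  DF(n0)=∅
  DF(n1)={n4,n6,n7,n8}
  DF(n2)={n4,n6,n7,n8}
  DF(n3)={n4,n6}
  DF(n4)={n7,n8}
  DF(n5)={n6,n7,n8}
  DF(n6)=∅
  DF(n7)={n8}
  DF(n8)=∅
  DF(n9)=∅

DF(n4) = ["n7", "n8"]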